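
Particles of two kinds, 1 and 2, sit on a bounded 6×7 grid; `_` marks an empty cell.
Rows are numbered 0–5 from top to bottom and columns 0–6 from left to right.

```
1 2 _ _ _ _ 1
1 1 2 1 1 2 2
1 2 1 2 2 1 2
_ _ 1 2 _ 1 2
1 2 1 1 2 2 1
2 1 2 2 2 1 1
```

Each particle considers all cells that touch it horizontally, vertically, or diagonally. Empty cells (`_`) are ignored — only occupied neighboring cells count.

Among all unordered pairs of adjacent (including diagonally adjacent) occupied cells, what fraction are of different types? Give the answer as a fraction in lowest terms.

53/94

Scan each occupied cell's neighbors to the right and below (and the two forward diagonals) so each pair is counted once.
Row 0: 1(0,0)–2(0,1)≠ 1(0,0)–1(1,0)= 1(0,0)–1(1,1)= 2(0,1)–1(1,1)≠ 2(0,1)–2(1,2)= 2(0,1)–1(1,0)≠ 1(0,6)–2(1,6)≠ 1(0,6)–2(1,5)≠  → 5/8 unlike.
Row 1: 1(1,0)–1(1,1)= 1(1,0)–1(2,0)= 1(1,0)–2(2,1)≠ 1(1,1)–2(1,2)≠ 1(1,1)–2(2,1)≠ 1(1,1)–1(2,2)= 1(1,1)–1(2,0)= 2(1,2)–1(1,3)≠ 2(1,2)–1(2,2)≠ 2(1,2)–2(2,3)= 2(1,2)–2(2,1)= 1(1,3)–1(1,4)= 1(1,3)–2(2,3)≠ 1(1,3)–2(2,4)≠ 1(1,3)–1(2,2)= 1(1,4)–2(1,5)≠ 1(1,4)–2(2,4)≠ 1(1,4)–1(2,5)= 1(1,4)–2(2,3)≠ 2(1,5)–2(1,6)= 2(1,5)–1(2,5)≠ 2(1,5)–2(2,6)= 2(1,5)–2(2,4)= 2(1,6)–2(2,6)= 2(1,6)–1(2,5)≠  → 12/25 unlike.
Row 2: 1(2,0)–2(2,1)≠ 2(2,1)–1(2,2)≠ 2(2,1)–1(3,2)≠ 1(2,2)–2(2,3)≠ 1(2,2)–1(3,2)= 1(2,2)–2(3,3)≠ 2(2,3)–2(2,4)= 2(2,3)–2(3,3)= 2(2,3)–1(3,2)≠ 2(2,4)–1(2,5)≠ 2(2,4)–1(3,5)≠ 2(2,4)–2(3,3)= 1(2,5)–2(2,6)≠ 1(2,5)–1(3,5)= 1(2,5)–2(3,6)≠ 2(2,6)–2(3,6)= 2(2,6)–1(3,5)≠  → 11/17 unlike.
Row 3: 1(3,2)–2(3,3)≠ 1(3,2)–1(4,2)= 1(3,2)–1(4,3)= 1(3,2)–2(4,1)≠ 2(3,3)–1(4,3)≠ 2(3,3)–2(4,4)= 2(3,3)–1(4,2)≠ 1(3,5)–2(3,6)≠ 1(3,5)–2(4,5)≠ 1(3,5)–1(4,6)= 1(3,5)–2(4,4)≠ 2(3,6)–1(4,6)≠ 2(3,6)–2(4,5)=  → 8/13 unlike.
Row 4: 1(4,0)–2(4,1)≠ 1(4,0)–2(5,0)≠ 1(4,0)–1(5,1)= 2(4,1)–1(4,2)≠ 2(4,1)–1(5,1)≠ 2(4,1)–2(5,2)= 2(4,1)–2(5,0)= 1(4,2)–1(4,3)= 1(4,2)–2(5,2)≠ 1(4,2)–2(5,3)≠ 1(4,2)–1(5,1)= 1(4,3)–2(4,4)≠ 1(4,3)–2(5,3)≠ 1(4,3)–2(5,4)≠ 1(4,3)–2(5,2)≠ 2(4,4)–2(4,5)= 2(4,4)–2(5,4)= 2(4,4)–1(5,5)≠ 2(4,4)–2(5,3)= 2(4,5)–1(4,6)≠ 2(4,5)–1(5,5)≠ 2(4,5)–1(5,6)≠ 2(4,5)–2(5,4)= 1(4,6)–1(5,6)= 1(4,6)–1(5,5)=  → 14/25 unlike.
Row 5: 2(5,0)–1(5,1)≠ 1(5,1)–2(5,2)≠ 2(5,2)–2(5,3)= 2(5,3)–2(5,4)= 2(5,4)–1(5,5)≠ 1(5,5)–1(5,6)=  → 3/6 unlike.
Total adjacent occupied pairs: 94; unlike-type pairs: 53.
53/94 is already in lowest terms.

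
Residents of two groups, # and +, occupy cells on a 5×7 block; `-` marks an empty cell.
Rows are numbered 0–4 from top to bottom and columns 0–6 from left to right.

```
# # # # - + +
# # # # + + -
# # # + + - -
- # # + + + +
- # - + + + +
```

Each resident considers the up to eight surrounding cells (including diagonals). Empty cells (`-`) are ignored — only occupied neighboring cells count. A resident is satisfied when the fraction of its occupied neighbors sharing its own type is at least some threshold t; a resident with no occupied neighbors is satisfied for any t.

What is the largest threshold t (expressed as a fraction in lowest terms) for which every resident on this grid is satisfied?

1/2

(0,0)# 3/3
(0,1)# 5/5
(0,2)# 5/5
(0,3)# 3/4
(0,5)+ 3/3
(0,6)+ 2/2
(1,0)# 5/5
(1,1)# 8/8
(1,2)# 7/8
(1,3)# 4/7
(1,4)+ 4/6
(1,5)+ 4/4
(2,0)# 4/4
(2,1)# 7/7
(2,2)# 6/8
(2,3)+ 4/8
(2,4)+ 6/7
(3,1)# 5/5
(3,2)# 4/7
(3,3)+ 5/7
(3,4)+ 7/7
(3,5)+ 6/6
(3,6)+ 3/3
(4,1)# 2/2
(4,3)+ 3/4
(4,4)+ 5/5
(4,5)+ 5/5
(4,6)+ 3/3
The smallest same-type fraction is 4/8 at (2,3), which reduces to 1/2. Any threshold above that leaves this resident unsatisfied.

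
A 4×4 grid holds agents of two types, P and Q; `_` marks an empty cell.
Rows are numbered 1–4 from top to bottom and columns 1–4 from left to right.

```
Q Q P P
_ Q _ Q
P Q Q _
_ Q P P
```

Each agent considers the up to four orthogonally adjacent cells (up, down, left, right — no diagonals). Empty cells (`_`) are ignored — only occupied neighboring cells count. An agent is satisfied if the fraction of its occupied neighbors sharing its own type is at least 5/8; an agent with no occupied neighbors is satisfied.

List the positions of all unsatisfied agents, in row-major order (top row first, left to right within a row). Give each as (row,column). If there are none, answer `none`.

(1,1)Q 1/1 ✓
(1,2)Q 2/3 ✓
(1,3)P 1/2 ✗
(1,4)P 1/2 ✗
(2,2)Q 2/2 ✓
(2,4)Q 0/1 ✗
(3,1)P 0/1 ✗
(3,2)Q 3/4 ✓
(3,3)Q 1/2 ✗
(4,2)Q 1/2 ✗
(4,3)P 1/3 ✗
(4,4)P 1/1 ✓

(1,3), (1,4), (2,4), (3,1), (3,3), (4,2), (4,3)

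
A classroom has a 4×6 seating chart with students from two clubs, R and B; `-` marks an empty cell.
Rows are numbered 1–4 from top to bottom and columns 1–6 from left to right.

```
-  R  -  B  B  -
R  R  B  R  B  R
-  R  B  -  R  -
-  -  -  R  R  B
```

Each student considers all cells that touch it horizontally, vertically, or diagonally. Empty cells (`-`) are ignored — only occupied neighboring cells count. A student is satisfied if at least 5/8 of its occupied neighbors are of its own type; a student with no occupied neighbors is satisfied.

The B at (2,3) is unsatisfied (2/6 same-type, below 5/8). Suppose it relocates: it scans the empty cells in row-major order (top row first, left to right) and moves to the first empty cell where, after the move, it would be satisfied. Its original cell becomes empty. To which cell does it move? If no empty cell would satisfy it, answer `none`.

(1,6)

Vacating (2,3). Empty cells in order:
  (1,1): 0/3 same-type → still unsatisfied.
  (1,3): 1/4 same-type → still unsatisfied.
  (1,6): 2/3 same-type → satisfied — stop here.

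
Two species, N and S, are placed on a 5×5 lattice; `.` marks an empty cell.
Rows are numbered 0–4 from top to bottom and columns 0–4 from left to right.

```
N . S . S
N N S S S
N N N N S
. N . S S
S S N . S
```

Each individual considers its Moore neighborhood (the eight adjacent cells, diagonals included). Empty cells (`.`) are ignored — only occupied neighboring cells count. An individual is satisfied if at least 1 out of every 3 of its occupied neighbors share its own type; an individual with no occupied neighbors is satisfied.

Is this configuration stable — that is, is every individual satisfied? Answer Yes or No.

Row 0: (0,0)N 2/2 ok · (0,2)S 2/3 ok · (0,4)S 2/2 ok
Row 1: (1,0)N 4/4 ok · (1,1)N 5/7 ok · (1,2)S 2/6 ok · (1,3)S 5/7 ok · (1,4)S 3/4 ok
Row 2: (2,0)N 4/4 ok · (2,1)N 5/6 ok · (2,2)N 4/7 ok · (2,3)N 1/7 unhappy · (2,4)S 4/5 ok
Row 3: (3,1)N 4/6 ok · (3,3)S 3/6 ok · (3,4)S 3/4 ok
Row 4: (4,0)S 1/2 ok · (4,1)S 1/3 ok · (4,2)N 1/3 ok · (4,4)S 2/2 ok
For instance (2,3) has only 1/7 same-type neighbors, below 1/3.

No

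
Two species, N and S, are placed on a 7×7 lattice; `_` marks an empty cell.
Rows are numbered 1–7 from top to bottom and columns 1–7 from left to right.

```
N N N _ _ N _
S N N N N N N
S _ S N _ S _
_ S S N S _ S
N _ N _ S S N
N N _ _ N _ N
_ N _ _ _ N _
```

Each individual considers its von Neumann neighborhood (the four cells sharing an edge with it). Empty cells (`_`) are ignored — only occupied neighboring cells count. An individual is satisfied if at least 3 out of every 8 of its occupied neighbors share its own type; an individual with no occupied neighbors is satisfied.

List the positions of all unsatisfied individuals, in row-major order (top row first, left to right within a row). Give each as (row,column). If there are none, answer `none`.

Row 1: (1,1)N 1/2 ✓ · (1,2)N 3/3 ✓ · (1,3)N 2/2 ✓ · (1,6)N 1/1 ✓
Row 2: (2,1)S 1/3 ✗ · (2,2)N 2/3 ✓ · (2,3)N 3/4 ✓ · (2,4)N 3/3 ✓ · (2,5)N 2/2 ✓ · (2,6)N 3/4 ✓ · (2,7)N 1/1 ✓
Row 3: (3,1)S 1/1 ✓ · (3,3)S 1/3 ✗ · (3,4)N 2/3 ✓ · (3,6)S 0/1 ✗
Row 4: (4,2)S 1/1 ✓ · (4,3)S 2/4 ✓ · (4,4)N 1/3 ✗ · (4,5)S 1/2 ✓ · (4,7)S 0/1 ✗
Row 5: (5,1)N 1/1 ✓ · (5,3)N 0/1 ✗ · (5,5)S 2/3 ✓ · (5,6)S 1/2 ✓ · (5,7)N 1/3 ✗
Row 6: (6,1)N 2/2 ✓ · (6,2)N 2/2 ✓ · (6,5)N 0/1 ✗ · (6,7)N 1/1 ✓
Row 7: (7,2)N 1/1 ✓ · (7,6)N 0/0 ✓

(2,1), (3,3), (3,6), (4,4), (4,7), (5,3), (5,7), (6,5)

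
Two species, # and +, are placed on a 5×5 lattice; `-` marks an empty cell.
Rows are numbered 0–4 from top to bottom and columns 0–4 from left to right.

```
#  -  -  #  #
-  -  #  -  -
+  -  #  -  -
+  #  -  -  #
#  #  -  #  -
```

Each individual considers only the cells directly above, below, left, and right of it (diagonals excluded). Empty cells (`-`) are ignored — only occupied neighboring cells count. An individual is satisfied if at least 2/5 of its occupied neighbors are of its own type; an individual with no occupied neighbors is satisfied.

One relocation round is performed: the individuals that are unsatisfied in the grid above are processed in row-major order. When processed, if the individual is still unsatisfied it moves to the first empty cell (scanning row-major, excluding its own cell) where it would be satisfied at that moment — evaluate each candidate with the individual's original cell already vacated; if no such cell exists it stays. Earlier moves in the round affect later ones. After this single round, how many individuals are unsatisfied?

Initially unsatisfied (in order): (3,0).
  (3,0) → (1,0).
Resulting grid:
# - - # #
+ - # - -
+ - # - -
- # - - #
# # - # -
Unsatisfied now: (0,0).

1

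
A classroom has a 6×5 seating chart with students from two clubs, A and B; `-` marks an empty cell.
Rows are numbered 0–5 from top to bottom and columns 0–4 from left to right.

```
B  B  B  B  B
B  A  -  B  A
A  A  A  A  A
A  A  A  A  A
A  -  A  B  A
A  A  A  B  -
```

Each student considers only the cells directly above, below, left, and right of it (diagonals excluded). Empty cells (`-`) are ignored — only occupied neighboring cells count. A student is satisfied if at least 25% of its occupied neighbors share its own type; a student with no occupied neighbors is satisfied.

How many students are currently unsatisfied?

0

Row 0: (0,0)B 2/2 ok · (0,1)B 2/3 ok · (0,2)B 2/2 ok · (0,3)B 3/3 ok · (0,4)B 1/2 ok
Row 1: (1,0)B 1/3 ok · (1,1)A 1/3 ok · (1,3)B 1/3 ok · (1,4)A 1/3 ok
Row 2: (2,0)A 2/3 ok · (2,1)A 4/4 ok · (2,2)A 3/3 ok · (2,3)A 3/4 ok · (2,4)A 3/3 ok
Row 3: (3,0)A 3/3 ok · (3,1)A 3/3 ok · (3,2)A 4/4 ok · (3,3)A 3/4 ok · (3,4)A 3/3 ok
Row 4: (4,0)A 2/2 ok · (4,2)A 2/3 ok · (4,3)B 1/4 ok · (4,4)A 1/2 ok
Row 5: (5,0)A 2/2 ok · (5,1)A 2/2 ok · (5,2)A 2/3 ok · (5,3)B 1/2 ok
Every one meets the threshold.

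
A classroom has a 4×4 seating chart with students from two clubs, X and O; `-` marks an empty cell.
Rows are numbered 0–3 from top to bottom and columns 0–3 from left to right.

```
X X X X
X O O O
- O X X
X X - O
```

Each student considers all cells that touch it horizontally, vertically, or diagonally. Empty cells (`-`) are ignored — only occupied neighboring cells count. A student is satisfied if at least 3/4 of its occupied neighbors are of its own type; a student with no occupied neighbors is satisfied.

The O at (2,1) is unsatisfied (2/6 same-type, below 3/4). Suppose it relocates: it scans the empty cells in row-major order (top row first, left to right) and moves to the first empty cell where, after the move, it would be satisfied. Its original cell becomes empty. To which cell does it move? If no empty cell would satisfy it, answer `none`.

Vacating (2,1). Empty cells in order:
  (2,0): 1/4 same-type → still unsatisfied.
  (3,2): 1/4 same-type → still unsatisfied.

none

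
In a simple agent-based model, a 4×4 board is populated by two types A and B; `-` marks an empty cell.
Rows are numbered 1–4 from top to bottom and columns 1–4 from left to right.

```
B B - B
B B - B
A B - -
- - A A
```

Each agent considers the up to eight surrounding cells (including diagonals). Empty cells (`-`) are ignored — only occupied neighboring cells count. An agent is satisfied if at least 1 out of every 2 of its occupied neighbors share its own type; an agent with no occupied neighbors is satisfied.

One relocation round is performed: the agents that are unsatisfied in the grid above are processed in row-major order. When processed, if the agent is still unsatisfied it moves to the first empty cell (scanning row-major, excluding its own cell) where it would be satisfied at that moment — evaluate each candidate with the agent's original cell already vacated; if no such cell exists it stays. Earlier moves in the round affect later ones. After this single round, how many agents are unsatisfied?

0

Initially unsatisfied (in order): (3,1).
  (3,1) → (3,4).
Resulting grid:
B B - B
B B - B
- B - A
- - A A
All satisfied now.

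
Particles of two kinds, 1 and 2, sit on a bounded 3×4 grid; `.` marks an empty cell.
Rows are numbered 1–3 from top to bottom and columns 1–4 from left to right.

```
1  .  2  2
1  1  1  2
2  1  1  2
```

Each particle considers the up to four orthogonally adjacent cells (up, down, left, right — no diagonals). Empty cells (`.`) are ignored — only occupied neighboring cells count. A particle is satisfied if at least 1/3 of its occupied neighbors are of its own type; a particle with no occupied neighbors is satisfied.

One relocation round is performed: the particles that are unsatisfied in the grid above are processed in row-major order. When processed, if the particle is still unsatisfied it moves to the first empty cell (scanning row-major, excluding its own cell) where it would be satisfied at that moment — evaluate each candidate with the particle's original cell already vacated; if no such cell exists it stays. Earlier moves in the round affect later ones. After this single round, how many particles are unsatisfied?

Initially unsatisfied (in order): (3,1).
  (3,1) → (1,2).
Resulting grid:
1 2 2 2
1 1 1 2
. 1 1 2
All satisfied now.

0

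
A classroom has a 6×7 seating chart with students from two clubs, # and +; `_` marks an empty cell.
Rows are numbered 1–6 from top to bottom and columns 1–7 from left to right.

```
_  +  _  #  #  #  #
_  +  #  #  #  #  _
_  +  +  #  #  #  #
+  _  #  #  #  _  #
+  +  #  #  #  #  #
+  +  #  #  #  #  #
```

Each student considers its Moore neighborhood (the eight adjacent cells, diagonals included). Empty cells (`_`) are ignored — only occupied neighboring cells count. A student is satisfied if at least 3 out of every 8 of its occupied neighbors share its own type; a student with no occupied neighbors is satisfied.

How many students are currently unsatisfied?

1

(1,2)+ 1/2 satisfied
(1,4)# 4/4 satisfied
(1,5)# 5/5 satisfied
(1,6)# 4/4 satisfied
(1,7)# 2/2 satisfied
(2,2)+ 3/4 satisfied
(2,3)# 3/7 satisfied
(2,4)# 6/7 satisfied
(2,5)# 8/8 satisfied
(2,6)# 7/7 satisfied
(3,2)+ 3/5 satisfied
(3,3)+ 2/7 not
(3,4)# 7/8 satisfied
(3,5)# 7/7 satisfied
(3,6)# 6/6 satisfied
(3,7)# 3/3 satisfied
(4,1)+ 3/3 satisfied
(4,3)# 4/7 satisfied
(4,4)# 7/8 satisfied
(4,5)# 7/7 satisfied
(4,7)# 4/4 satisfied
(5,1)+ 4/4 satisfied
(5,2)+ 4/7 satisfied
(5,3)# 5/7 satisfied
(5,4)# 8/8 satisfied
(5,5)# 7/7 satisfied
(5,6)# 7/7 satisfied
(5,7)# 4/4 satisfied
(6,1)+ 3/3 satisfied
(6,2)+ 3/5 satisfied
(6,3)# 3/5 satisfied
(6,4)# 5/5 satisfied
(6,5)# 5/5 satisfied
(6,6)# 5/5 satisfied
(6,7)# 3/3 satisfied
Unsatisfied: (3,3) — 1 in total.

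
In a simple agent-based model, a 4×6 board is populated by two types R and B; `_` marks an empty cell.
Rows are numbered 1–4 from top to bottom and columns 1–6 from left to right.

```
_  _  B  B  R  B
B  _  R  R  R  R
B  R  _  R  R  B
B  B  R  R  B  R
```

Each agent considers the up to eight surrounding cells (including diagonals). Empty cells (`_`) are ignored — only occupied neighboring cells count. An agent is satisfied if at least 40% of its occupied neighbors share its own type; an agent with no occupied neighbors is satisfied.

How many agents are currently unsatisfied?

7

(1,3)B 1/3 unhappy
(1,4)B 1/5 unhappy
(1,5)R 3/5 ok
(1,6)B 0/3 unhappy
(2,1)B 1/2 ok
(2,3)R 3/5 ok
(2,4)R 5/7 ok
(2,5)R 5/8 ok
(2,6)R 3/5 ok
(3,1)B 3/4 ok
(3,2)R 2/6 unhappy
(3,4)R 6/7 ok
(3,5)R 6/8 ok
(3,6)B 1/5 unhappy
(4,1)B 2/3 ok
(4,2)B 2/4 ok
(4,3)R 3/4 ok
(4,4)R 3/4 ok
(4,5)B 1/5 unhappy
(4,6)R 1/3 unhappy
Unsatisfied: (1,3), (1,4), (1,6), (3,2), (3,6), (4,5), (4,6) — 7 in total.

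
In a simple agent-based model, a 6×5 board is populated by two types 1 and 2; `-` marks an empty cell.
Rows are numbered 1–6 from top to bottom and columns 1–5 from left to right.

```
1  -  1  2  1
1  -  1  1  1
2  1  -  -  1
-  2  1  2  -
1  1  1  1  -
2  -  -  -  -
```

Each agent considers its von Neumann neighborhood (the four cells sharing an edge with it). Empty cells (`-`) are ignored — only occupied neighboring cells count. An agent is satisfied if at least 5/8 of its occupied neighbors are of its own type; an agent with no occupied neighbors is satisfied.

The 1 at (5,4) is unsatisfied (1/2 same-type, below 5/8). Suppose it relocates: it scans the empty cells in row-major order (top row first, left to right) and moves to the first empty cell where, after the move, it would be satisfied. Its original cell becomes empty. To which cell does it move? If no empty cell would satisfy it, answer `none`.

Vacating (5,4). Empty cells in order:
  (1,2): 2/2 same-type → satisfied — stop here.

(1,2)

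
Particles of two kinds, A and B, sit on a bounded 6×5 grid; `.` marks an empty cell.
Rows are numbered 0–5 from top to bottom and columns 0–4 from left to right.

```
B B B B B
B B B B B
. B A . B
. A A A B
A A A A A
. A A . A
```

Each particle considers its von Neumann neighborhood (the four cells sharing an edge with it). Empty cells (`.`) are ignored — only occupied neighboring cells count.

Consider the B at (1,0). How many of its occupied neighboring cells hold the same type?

2

Occupied neighbors of (1,0): (0,0)=B, (1,1)=B.
Same type (B): 2 of 2.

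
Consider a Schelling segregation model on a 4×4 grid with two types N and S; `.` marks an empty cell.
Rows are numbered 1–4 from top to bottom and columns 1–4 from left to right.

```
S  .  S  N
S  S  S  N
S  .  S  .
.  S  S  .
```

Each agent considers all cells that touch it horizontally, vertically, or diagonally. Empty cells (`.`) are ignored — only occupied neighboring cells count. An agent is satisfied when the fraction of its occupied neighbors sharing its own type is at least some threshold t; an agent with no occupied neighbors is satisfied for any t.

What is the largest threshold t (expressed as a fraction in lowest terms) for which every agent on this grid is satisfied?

1/4

(1,1)S 2/2
(1,3)S 2/4
(1,4)N 1/3
(2,1)S 3/3
(2,2)S 6/6
(2,3)S 3/5
(2,4)N 1/4
(3,1)S 3/3
(3,3)S 4/5
(4,2)S 3/3
(4,3)S 2/2
The smallest same-type fraction is 1/4 at (2,4), which reduces to 1/4. Any threshold above that leaves this agent unsatisfied.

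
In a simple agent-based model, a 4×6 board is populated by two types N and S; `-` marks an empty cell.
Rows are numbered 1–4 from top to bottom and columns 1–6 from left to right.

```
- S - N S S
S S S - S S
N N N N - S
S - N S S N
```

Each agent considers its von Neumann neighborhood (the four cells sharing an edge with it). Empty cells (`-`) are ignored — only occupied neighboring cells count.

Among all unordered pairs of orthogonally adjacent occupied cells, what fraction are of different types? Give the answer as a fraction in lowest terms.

9/22

Scan each occupied cell's neighbors to the right and below so each pair is counted once.
From row 1: 1 unlike of 5 pairs (running 1/5).
From row 2: 3 unlike of 7 pairs (running 4/12).
From row 3: 3 unlike of 7 pairs (running 7/19).
From row 4: 2 unlike of 3 pairs (running 9/22).
Total adjacent occupied pairs: 22; unlike-type pairs: 9.
9/22 is already in lowest terms.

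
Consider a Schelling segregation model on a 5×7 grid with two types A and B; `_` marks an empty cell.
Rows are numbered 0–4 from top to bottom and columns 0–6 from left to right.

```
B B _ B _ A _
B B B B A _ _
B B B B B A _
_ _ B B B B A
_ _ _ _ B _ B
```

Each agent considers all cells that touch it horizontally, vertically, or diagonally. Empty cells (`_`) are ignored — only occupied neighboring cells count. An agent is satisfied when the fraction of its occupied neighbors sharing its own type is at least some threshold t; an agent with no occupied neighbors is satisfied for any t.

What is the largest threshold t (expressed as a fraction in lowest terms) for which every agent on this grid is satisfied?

1/3

(0,0)B 3/3
(0,1)B 4/4
(0,3)B 2/3
(0,5)A 1/1
(1,0)B 5/5
(1,1)B 7/7
(1,2)B 7/7
(1,3)B 5/6
(1,4)A 2/6
(2,0)B 3/3
(2,1)B 6/6
(2,2)B 7/7
(2,3)B 7/8
(2,4)B 5/7
(2,5)A 2/5
(3,2)B 4/4
(3,3)B 6/6
(3,4)B 5/6
(3,5)B 4/6
(3,6)A 1/3
(4,4)B 3/3
(4,6)B 1/2
The smallest same-type fraction is 2/6 at (1,4), which reduces to 1/3. Any threshold above that leaves this agent unsatisfied.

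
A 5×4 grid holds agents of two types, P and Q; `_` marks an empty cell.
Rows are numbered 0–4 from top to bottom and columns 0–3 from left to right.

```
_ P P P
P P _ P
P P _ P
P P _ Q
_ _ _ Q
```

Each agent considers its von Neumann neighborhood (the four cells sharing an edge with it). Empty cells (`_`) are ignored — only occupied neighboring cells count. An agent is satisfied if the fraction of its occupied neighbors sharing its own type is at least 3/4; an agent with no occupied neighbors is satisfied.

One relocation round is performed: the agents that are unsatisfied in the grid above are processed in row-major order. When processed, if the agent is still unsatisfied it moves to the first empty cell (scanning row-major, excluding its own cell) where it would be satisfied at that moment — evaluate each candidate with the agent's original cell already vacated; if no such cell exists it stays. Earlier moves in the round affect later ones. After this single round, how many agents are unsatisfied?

Initially unsatisfied (in order): (2,3), (3,3).
  (2,3) → (0,0).
  (3,3): now satisfied by earlier moves; stays.
Resulting grid:
P P P P
P P _ P
P P _ _
P P _ Q
_ _ _ Q
All satisfied now.

0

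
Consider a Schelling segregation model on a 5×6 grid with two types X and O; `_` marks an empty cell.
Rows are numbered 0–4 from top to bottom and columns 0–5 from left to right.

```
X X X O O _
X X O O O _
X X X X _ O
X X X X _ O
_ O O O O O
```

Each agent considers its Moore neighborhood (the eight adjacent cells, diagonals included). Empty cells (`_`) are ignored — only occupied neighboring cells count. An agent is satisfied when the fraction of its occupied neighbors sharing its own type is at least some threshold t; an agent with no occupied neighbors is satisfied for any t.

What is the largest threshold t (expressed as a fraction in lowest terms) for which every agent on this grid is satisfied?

Row 0: (0,0)X 3/3 · (0,1)X 4/5 · (0,2)X 2/5 · (0,3)O 4/5 · (0,4)O 3/3
Row 1: (1,0)X 5/5 · (1,1)X 7/8 · (1,2)O 2/8 · (1,3)O 4/7 · (1,4)O 4/5
Row 2: (2,0)X 5/5 · (2,1)X 7/8 · (2,2)X 6/8 · (2,3)X 3/6 · (2,5)O 2/2
Row 3: (3,0)X 3/4 · (3,1)X 5/7 · (3,2)X 5/8 · (3,3)X 3/6 · (3,5)O 3/3
Row 4: (4,1)O 1/4 · (4,2)O 2/5 · (4,3)O 2/4 · (4,4)O 3/4 · (4,5)O 2/2
The smallest same-type fraction is 2/8 at (1,2), which reduces to 1/4. Any threshold above that leaves this agent unsatisfied.

1/4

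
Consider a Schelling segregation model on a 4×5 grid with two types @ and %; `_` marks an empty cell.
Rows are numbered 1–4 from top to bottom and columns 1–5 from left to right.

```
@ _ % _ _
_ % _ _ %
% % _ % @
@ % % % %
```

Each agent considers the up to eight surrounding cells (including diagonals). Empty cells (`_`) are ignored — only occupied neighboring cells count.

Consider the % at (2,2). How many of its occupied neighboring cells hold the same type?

Occupied neighbors of (2,2): (1,1)=@, (1,3)=%, (3,1)=%, (3,2)=%.
Same type (%): 3 of 4.

3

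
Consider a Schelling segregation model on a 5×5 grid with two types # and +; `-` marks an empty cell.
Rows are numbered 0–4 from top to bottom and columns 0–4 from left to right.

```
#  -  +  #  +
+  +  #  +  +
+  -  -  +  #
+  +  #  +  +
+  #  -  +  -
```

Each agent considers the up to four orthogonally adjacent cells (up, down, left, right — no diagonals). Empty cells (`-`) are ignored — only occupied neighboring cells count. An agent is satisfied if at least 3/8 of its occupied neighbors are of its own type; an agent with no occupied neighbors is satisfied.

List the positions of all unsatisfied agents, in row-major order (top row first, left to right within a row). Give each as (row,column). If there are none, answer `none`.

(0,0), (0,2), (0,3), (1,2), (2,4), (3,1), (3,2), (4,1)

Row 0: (0,0)# 0/1 not · (0,2)+ 0/2 not · (0,3)# 0/3 not · (0,4)+ 1/2 satisfied
Row 1: (1,0)+ 2/3 satisfied · (1,1)+ 1/2 satisfied · (1,2)# 0/3 not · (1,3)+ 2/4 satisfied · (1,4)+ 2/3 satisfied
Row 2: (2,0)+ 2/2 satisfied · (2,3)+ 2/3 satisfied · (2,4)# 0/3 not
Row 3: (3,0)+ 3/3 satisfied · (3,1)+ 1/3 not · (3,2)# 0/2 not · (3,3)+ 3/4 satisfied · (3,4)+ 1/2 satisfied
Row 4: (4,0)+ 1/2 satisfied · (4,1)# 0/2 not · (4,3)+ 1/1 satisfied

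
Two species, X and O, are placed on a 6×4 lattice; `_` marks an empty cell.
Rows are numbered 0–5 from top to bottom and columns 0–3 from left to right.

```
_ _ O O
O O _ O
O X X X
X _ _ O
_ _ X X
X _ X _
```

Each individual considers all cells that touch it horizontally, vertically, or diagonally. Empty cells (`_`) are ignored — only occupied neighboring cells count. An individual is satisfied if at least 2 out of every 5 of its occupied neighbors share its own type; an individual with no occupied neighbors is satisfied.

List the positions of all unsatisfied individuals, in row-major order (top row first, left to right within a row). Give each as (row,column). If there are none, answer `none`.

(2,3), (3,3)

(0,2)O 3/3 ok
(0,3)O 2/2 ok
(1,0)O 2/3 ok
(1,1)O 3/5 ok
(1,3)O 2/4 ok
(2,0)O 2/4 ok
(2,1)X 2/5 ok
(2,2)X 2/5 ok
(2,3)X 1/3 unhappy
(3,0)X 1/2 ok
(3,3)O 0/4 unhappy
(4,2)X 2/3 ok
(4,3)X 2/3 ok
(5,0)X 0/0 ok
(5,2)X 2/2 ok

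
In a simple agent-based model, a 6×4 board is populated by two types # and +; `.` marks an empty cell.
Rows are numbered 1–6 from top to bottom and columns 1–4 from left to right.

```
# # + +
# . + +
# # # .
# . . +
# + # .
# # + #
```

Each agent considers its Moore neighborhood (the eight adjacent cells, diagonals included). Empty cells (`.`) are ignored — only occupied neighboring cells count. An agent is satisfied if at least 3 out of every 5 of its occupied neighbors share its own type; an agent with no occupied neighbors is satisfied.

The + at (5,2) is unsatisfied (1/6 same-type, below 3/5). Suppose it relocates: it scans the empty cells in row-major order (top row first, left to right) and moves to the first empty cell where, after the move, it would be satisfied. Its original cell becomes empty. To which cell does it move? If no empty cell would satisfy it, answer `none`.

(3,4)

Vacating (5,2). Empty cells in order:
  (2,2): 2/8 same-type → still unsatisfied.
  (3,4): 3/4 same-type → satisfied — stop here.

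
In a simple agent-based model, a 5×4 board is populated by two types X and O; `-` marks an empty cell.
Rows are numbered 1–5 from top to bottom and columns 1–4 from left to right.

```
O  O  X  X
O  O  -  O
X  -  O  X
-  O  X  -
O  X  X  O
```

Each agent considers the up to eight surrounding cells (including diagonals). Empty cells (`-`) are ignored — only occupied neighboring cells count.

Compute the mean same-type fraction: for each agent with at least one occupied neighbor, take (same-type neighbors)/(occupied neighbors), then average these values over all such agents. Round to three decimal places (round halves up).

0.465

(1,1)O 3/3
(1,2)O 3/4
(1,3)X 1/4
(1,4)X 1/2
(2,1)O 3/4
(2,2)O 4/6
(2,4)O 1/4
(3,1)X 0/3
(3,3)O 3/5
(3,4)X 1/3
(4,2)O 2/6
(4,3)X 3/6
(5,1)O 1/2
(5,2)X 2/4
(5,3)X 2/4
(5,4)O 0/2
Sum over 16 agents: 3/3 + 3/4 + 1/4 + 1/2 + 3/4 + 4/6 + 1/4 + 0/3 + 3/5 + 1/3 + 2/6 + 3/6 + 1/2 + 2/4 + 2/4 + 0/2 = 223/30; mean = 223/30 ÷ 16 = 223/480 = 0.464583… → 0.465.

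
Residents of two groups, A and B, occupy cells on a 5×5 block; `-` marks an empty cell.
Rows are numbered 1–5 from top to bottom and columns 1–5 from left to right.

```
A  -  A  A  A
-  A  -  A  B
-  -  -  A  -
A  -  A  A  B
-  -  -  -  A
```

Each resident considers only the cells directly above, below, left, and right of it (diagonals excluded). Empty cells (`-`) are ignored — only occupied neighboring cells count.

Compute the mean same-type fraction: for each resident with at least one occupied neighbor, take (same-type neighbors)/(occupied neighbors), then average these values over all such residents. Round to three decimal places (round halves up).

0.583

(1,1)A — no occupied neighbors
(1,3)A 1/1
(1,4)A 3/3
(1,5)A 1/2
(2,2)A — no occupied neighbors
(2,4)A 2/3
(2,5)B 0/2
(3,4)A 2/2
(4,1)A — no occupied neighbors
(4,3)A 1/1
(4,4)A 2/3
(4,5)B 0/2
(5,5)A 0/1
Sum over 10 residents: 1/1 + 3/3 + 1/2 + 2/3 + 0/2 + 2/2 + 1/1 + 2/3 + 0/2 + 0/1 = 35/6; mean = 35/6 ÷ 10 = 7/12 = 0.583333… → 0.583.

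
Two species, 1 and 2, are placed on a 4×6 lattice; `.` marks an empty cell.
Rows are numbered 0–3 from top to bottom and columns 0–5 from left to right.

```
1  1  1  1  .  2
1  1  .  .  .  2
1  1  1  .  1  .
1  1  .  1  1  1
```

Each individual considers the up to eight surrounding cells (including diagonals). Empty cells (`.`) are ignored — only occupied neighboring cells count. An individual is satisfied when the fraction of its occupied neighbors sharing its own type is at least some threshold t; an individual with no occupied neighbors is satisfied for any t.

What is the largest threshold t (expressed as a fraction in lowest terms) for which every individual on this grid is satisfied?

1/2

(0,0)1 3/3
(0,1)1 4/4
(0,2)1 3/3
(0,3)1 1/1
(0,5)2 1/1
(1,0)1 5/5
(1,1)1 7/7
(1,5)2 1/2
(2,0)1 5/5
(2,1)1 6/6
(2,2)1 4/4
(2,4)1 3/4
(3,0)1 3/3
(3,1)1 4/4
(3,3)1 3/3
(3,4)1 3/3
(3,5)1 2/2
The smallest same-type fraction is 1/2 at (1,5), which reduces to 1/2. Any threshold above that leaves this individual unsatisfied.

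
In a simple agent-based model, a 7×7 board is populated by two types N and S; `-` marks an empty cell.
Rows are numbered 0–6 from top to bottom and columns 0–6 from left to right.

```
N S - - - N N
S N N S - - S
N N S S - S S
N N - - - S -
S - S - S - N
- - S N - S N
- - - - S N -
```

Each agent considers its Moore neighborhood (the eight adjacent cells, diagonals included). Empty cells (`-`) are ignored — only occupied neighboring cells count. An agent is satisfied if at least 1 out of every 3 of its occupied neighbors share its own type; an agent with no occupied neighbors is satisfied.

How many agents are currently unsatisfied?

(0,0)N 1/3 satisfied
(0,1)S 1/4 not
(0,5)N 1/2 satisfied
(0,6)N 1/2 satisfied
(1,0)S 1/5 not
(1,1)N 4/7 satisfied
(1,2)N 2/6 satisfied
(1,3)S 2/3 satisfied
(1,6)S 2/4 satisfied
(2,0)N 4/5 satisfied
(2,1)N 5/7 satisfied
(2,2)S 2/6 satisfied
(2,3)S 2/3 satisfied
(2,5)S 3/3 satisfied
(2,6)S 3/3 satisfied
(3,0)N 3/4 satisfied
(3,1)N 3/6 satisfied
(3,5)S 3/4 satisfied
(4,0)S 0/2 not
(4,2)S 1/3 satisfied
(4,4)S 2/3 satisfied
(4,6)N 1/3 satisfied
(5,2)S 1/2 satisfied
(5,3)N 0/4 not
(5,5)S 2/5 satisfied
(5,6)N 2/3 satisfied
(6,4)S 1/3 satisfied
(6,5)N 1/3 satisfied
Unsatisfied: (0,1), (1,0), (4,0), (5,3) — 4 in total.

4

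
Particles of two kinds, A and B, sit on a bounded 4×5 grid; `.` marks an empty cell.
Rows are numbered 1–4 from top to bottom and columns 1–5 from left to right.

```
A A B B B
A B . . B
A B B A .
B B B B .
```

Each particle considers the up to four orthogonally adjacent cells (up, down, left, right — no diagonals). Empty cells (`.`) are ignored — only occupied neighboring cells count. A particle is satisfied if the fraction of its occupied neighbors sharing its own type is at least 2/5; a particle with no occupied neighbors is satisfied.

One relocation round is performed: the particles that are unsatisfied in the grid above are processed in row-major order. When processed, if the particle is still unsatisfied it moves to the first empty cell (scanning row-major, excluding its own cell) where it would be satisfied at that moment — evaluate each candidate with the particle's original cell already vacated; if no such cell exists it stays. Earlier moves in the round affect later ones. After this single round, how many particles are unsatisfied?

Initially unsatisfied (in order): (1,2), (2,2), (3,1), (3,4).
  (1,2) → (3,5).
  (2,2): now satisfied by earlier moves; stays.
  (3,1) → (4,5).
  (3,4): no empty cell satisfies it; stays.
Resulting grid:
A . B B B
A B . . B
. B B A A
B B B B A
Unsatisfied now: (3,4), (4,4).

2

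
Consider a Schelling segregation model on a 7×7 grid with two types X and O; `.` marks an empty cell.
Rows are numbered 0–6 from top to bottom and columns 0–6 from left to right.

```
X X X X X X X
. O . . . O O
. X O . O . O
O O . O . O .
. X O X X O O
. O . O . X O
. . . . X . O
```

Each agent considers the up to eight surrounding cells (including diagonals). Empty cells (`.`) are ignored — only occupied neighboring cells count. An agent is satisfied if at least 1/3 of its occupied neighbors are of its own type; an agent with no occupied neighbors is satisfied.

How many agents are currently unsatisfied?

5

(0,0)X 1/2 ok
(0,1)X 2/3 ok
(0,2)X 2/3 ok
(0,3)X 2/2 ok
(0,4)X 2/3 ok
(0,5)X 2/4 ok
(0,6)X 1/3 ok
(1,1)O 1/5 unhappy
(1,5)O 3/6 ok
(1,6)O 2/4 ok
(2,1)X 0/4 unhappy
(2,2)O 3/4 ok
(2,4)O 3/3 ok
(2,6)O 3/3 ok
(3,0)O 1/3 ok
(3,1)O 3/5 ok
(3,3)O 3/5 ok
(3,5)O 4/5 ok
(4,1)X 0/4 unhappy
(4,2)O 4/6 ok
(4,3)X 1/4 unhappy
(4,4)X 2/6 ok
(4,5)O 3/5 ok
(4,6)O 3/4 ok
(5,1)O 1/2 ok
(5,3)O 1/4 unhappy
(5,5)X 2/6 ok
(5,6)O 3/4 ok
(6,4)X 1/2 ok
(6,6)O 1/2 ok
Unsatisfied: (1,1), (2,1), (4,1), (4,3), (5,3) — 5 in total.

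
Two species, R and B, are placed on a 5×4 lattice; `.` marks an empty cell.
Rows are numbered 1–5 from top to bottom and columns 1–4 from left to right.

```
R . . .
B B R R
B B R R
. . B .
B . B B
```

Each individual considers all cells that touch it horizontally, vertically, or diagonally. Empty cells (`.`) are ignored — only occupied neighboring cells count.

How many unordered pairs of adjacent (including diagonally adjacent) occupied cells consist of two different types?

Scan each occupied cell's neighbors to the right and below (and the two forward diagonals) so each pair is counted once.
Row 1: R(1,1)–B(2,1)≠ R(1,1)–B(2,2)≠  → 2/2 unlike.
Row 2: B(2,1)–B(2,2)= B(2,1)–B(3,1)= B(2,1)–B(3,2)= B(2,2)–R(2,3)≠ B(2,2)–B(3,2)= B(2,2)–R(3,3)≠ B(2,2)–B(3,1)= R(2,3)–R(2,4)= R(2,3)–R(3,3)= R(2,3)–R(3,4)= R(2,3)–B(3,2)≠ R(2,4)–R(3,4)= R(2,4)–R(3,3)=  → 3/13 unlike.
Row 3: B(3,1)–B(3,2)= B(3,2)–R(3,3)≠ B(3,2)–B(4,3)= R(3,3)–R(3,4)= R(3,3)–B(4,3)≠ R(3,4)–B(4,3)≠  → 3/6 unlike.
Row 4: B(4,3)–B(5,3)= B(4,3)–B(5,4)=  → 0/2 unlike.
Row 5: B(5,3)–B(5,4)=  → 0/1 unlike.
Total adjacent occupied pairs: 24; unlike-type pairs: 8.

8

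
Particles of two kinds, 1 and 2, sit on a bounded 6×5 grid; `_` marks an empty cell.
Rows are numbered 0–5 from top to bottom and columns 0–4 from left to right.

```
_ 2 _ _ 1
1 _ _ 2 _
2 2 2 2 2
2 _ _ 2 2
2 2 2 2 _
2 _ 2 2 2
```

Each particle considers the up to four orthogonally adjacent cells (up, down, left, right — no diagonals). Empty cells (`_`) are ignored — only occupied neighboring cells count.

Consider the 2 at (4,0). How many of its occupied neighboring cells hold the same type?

Occupied neighbors of (4,0): (3,0)=2, (5,0)=2, (4,1)=2.
Same type (2): 3 of 3.

3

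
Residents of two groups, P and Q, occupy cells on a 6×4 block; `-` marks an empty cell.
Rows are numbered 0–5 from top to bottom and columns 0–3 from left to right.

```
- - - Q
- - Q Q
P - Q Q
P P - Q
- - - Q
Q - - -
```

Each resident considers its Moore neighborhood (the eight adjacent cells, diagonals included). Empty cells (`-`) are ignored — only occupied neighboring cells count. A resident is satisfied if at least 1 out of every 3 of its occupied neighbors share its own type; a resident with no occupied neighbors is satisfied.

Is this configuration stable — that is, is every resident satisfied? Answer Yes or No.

(0,3)Q 2/2 ok
(1,2)Q 4/4 ok
(1,3)Q 4/4 ok
(2,0)P 2/2 ok
(2,2)Q 4/5 ok
(2,3)Q 4/4 ok
(3,0)P 2/2 ok
(3,1)P 2/3 ok
(3,3)Q 3/3 ok
(4,3)Q 1/1 ok
(5,0)Q 0/0 ok
All meet the threshold, so the configuration is stable.

Yes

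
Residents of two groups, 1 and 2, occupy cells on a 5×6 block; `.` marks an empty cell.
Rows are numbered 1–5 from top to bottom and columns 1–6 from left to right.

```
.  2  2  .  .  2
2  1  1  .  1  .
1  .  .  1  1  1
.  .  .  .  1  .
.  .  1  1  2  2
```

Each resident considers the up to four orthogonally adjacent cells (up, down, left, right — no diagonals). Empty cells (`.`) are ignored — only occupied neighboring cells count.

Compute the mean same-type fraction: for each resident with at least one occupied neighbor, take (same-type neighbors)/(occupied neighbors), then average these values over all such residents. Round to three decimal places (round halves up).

0.611

Row 1: (1,2)2 1/2 · (1,3)2 1/2 · (1,6)2 — no occupied neighbors
Row 2: (2,1)2 0/2 · (2,2)1 1/3 · (2,3)1 1/2 · (2,5)1 1/1
Row 3: (3,1)1 0/1 · (3,4)1 1/1 · (3,5)1 4/4 · (3,6)1 1/1
Row 4: (4,5)1 1/2
Row 5: (5,3)1 1/1 · (5,4)1 1/2 · (5,5)2 1/3 · (5,6)2 1/1
Sum over 15 residents: 1/2 + 1/2 + 0/2 + 1/3 + 1/2 + 1/1 + 0/1 + 1/1 + 4/4 + 1/1 + 1/2 + 1/1 + 1/2 + 1/3 + 1/1 = 55/6; mean = 55/6 ÷ 15 = 11/18 = 0.611111… → 0.611.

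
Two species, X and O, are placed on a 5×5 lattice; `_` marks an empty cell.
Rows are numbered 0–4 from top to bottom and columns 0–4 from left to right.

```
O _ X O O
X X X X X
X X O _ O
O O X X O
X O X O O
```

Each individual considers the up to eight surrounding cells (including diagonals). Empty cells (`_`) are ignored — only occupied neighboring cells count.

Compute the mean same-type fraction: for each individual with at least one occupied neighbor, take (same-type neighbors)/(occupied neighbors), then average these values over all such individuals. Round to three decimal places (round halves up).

Row 0: (0,0)O 0/2 · (0,2)X 3/4 · (0,3)O 1/5 · (0,4)O 1/3
Row 1: (1,0)X 3/4 · (1,1)X 5/7 · (1,2)X 4/6 · (1,3)X 3/7 · (1,4)X 1/4
Row 2: (2,0)X 3/5 · (2,1)X 5/8 · (2,2)O 1/7 · (2,4)O 1/4
Row 3: (3,0)O 2/5 · (3,1)O 3/8 · (3,2)X 3/7 · (3,3)X 2/7 · (3,4)O 3/4
Row 4: (4,0)X 0/3 · (4,1)O 2/5 · (4,2)X 2/5 · (4,3)O 2/5 · (4,4)O 2/3
Sum over 23 individuals: 0/2 + 3/4 + 1/5 + 1/3 + 3/4 + 5/7 + 4/6 + 3/7 + 1/4 + 3/5 + 5/8 + 1/7 + 1/4 + 2/5 + 3/8 + 3/7 + 2/7 + 3/4 + 0/3 + 2/5 + 2/5 + 2/5 + 2/3 = 589/60; mean = 589/60 ÷ 23 = 589/1380 = 0.426811… → 0.427.

0.427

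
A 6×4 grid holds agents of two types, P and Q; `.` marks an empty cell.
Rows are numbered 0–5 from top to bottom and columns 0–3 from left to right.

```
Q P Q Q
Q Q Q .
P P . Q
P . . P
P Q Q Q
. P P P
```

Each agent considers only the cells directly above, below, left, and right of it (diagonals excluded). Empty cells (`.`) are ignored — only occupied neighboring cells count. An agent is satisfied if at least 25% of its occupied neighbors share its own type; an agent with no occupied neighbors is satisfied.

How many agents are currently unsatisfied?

3

Row 0: (0,0)Q 1/2 ok · (0,1)P 0/3 unhappy · (0,2)Q 2/3 ok · (0,3)Q 1/1 ok
Row 1: (1,0)Q 2/3 ok · (1,1)Q 2/4 ok · (1,2)Q 2/2 ok
Row 2: (2,0)P 2/3 ok · (2,1)P 1/2 ok · (2,3)Q 0/1 unhappy
Row 3: (3,0)P 2/2 ok · (3,3)P 0/2 unhappy
Row 4: (4,0)P 1/2 ok · (4,1)Q 1/3 ok · (4,2)Q 2/3 ok · (4,3)Q 1/3 ok
Row 5: (5,1)P 1/2 ok · (5,2)P 2/3 ok · (5,3)P 1/2 ok
Unsatisfied: (0,1), (2,3), (3,3) — 3 in total.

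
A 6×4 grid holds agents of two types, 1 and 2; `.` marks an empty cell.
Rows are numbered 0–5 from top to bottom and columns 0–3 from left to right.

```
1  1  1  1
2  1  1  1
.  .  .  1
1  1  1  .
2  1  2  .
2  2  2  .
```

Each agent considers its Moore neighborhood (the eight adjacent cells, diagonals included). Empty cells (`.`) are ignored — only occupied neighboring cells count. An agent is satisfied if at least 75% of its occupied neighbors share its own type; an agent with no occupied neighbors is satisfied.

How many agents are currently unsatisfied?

Row 0: (0,0)1 2/3 unhappy · (0,1)1 4/5 ok · (0,2)1 5/5 ok · (0,3)1 3/3 ok
Row 1: (1,0)2 0/3 unhappy · (1,1)1 4/5 ok · (1,2)1 6/6 ok · (1,3)1 4/4 ok
Row 2: (2,3)1 3/3 ok
Row 3: (3,0)1 2/3 unhappy · (3,1)1 3/5 unhappy · (3,2)1 3/4 ok
Row 4: (4,0)2 2/5 unhappy · (4,1)1 3/8 unhappy · (4,2)2 2/5 unhappy
Row 5: (5,0)2 2/3 unhappy · (5,1)2 4/5 ok · (5,2)2 2/3 unhappy
Unsatisfied: (0,0), (1,0), (3,0), (3,1), (4,0), (4,1), (4,2), (5,0), (5,2) — 9 in total.

9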